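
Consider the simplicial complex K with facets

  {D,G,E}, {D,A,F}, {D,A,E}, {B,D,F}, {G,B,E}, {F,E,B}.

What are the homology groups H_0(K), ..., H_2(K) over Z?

We work with the vertex ordering A < B < D < E < F < G. The simplices of K, each written with vertices in increasing order, are:

  0-simplices (6): A, B, D, E, F, G
  1-simplices (12): AD, AE, AF, BD, BE, BF, BG, DE, DF, DG, EF, EG
  2-simplices (6): ADE, ADF, BDF, BEF, BEG, DEG

so the chain groups are C_0 ≅ Z^6, C_1 ≅ Z^12, C_2 ≅ Z^6.

∂_1: C_1 → C_0 maps an edge to its endpoints' difference, ∂[p,q] = q − p.
As a 6×12 matrix over Z this has rank 5, with invariant factors (1,1,1,1,1).

∂_2: C_2 → C_1 acts by ∂[p,q,r] = [q,r] − [p,r] + [p,q]. For instance
  ∂ADE = DE − AE + AD,
  ∂ADF = DF − AF + AD.
The 12×6 boundary matrix has rank 6 and Smith normal form diag(1,1,1,1,1,1).

Reading off H_k = ker ∂_k / im ∂_{k+1}:

  H_0: rank C_0 − rank ∂_1 = 6 − 5 = 1, and the invariant factors of ∂_1 are all 1, so H_0 ≅ Z.
  H_1: rank ker ∂_1 − rank ∂_2 = (12 − 5) − 6 = 1, and the invariant factors of ∂_2 are all 1, so H_1 ≅ Z.
  H_2: rank ker ∂_2 − rank ∂_3 = (6 − 6) − 0 = 0, and there is no ∂_3, so H_2 ≅ 0.

H_0 = Z,  H_1 = Z,  H_2 = 0.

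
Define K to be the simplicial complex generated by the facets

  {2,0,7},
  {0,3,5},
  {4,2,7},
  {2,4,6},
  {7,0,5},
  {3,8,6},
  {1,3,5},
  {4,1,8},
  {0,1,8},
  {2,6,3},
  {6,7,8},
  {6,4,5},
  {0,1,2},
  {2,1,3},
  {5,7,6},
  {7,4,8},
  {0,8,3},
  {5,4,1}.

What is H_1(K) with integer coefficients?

H_1 ≅ Z ⊕ Z/2.

Order the vertices as 0 < 1 < 2 < 3 < 4 < 5 < 6 < 7 < 8. Listing each simplex with vertices in this order, K has dimension 2 with simplices:

  0-simplices (9): [0], [1], [2], [3], [4], [5], [6], [7], [8]
  1-simplices (27): (27 of them)
  2-simplices (18): [0,1,2], [0,1,8], [0,2,7], [0,3,5], [0,3,8], [0,5,7], [1,2,3], [1,3,5], [1,4,5], [1,4,8], [2,3,6], [2,4,6], [2,4,7], [3,6,8], [4,5,6], [4,7,8], [5,6,7], [6,7,8]

giving chain groups C_0 ≅ Z^9, C_1 ≅ Z^27, C_2 ≅ Z^18.

∂_1: C_1 → C_0 maps an edge to its endpoints' difference, ∂[p,q] = q − p.
This gives a 9×27 integer matrix of rank 8; reducing to Smith normal form yields diagonal entries (1,1,1,1,1,1,1,1).

The boundary map ∂_2: C_2 → C_1 sends each 2-simplex [p,q,r] to [q,r] − [p,r] + [p,q]. For instance
  ∂[1,4,8] = [4,8] − [1,8] + [1,4],
  ∂[0,1,2] = [1,2] − [0,2] + [0,1].
The resulting 27×18 matrix has rank 18, and its Smith normal form has invariant factors (1,1,1,1,1,1,1,1,1,1,1,1,1,1,1,1,1,2).

Reading off H_k = ker ∂_k / im ∂_{k+1}:

  H_1: rank ker ∂_1 − rank ∂_2 = (27 − 8) − 18 = 1, and ∂_2 has invariant factor 2 > 1, so H_1 = Z ⊕ Z/2.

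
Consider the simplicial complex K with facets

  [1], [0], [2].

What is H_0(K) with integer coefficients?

Order the vertices as 0 < 1 < 2. Listing each simplex with vertices in this order, K has dimension 0 with simplices:

  0-simplices (3): [0], [1], [2]

giving chain groups C_0 ≅ Z^3.

Computing H_k = (kernel of ∂_k) / (image of ∂_{k+1}):

  H_0: rank C_0 − rank ∂_1 = 3 − 0 = 3, and there is no ∂_1, so H_0 ≅ Z^3.

H_0 = Z^3.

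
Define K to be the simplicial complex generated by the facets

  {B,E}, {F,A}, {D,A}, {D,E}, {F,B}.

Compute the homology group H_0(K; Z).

Fix the vertex order A < B < D < E < F and write every simplex with vertices in increasing order. Then dim K = 1 and the simplices of K are:

  0-simplices (5): A, B, D, E, F
  1-simplices (5): AD, AF, BE, BF, DE

so the chain groups are C_0 ≅ Z^5, C_1 ≅ Z^5.

Boundary ∂_1: C_1 → C_0 is given by ∂[p,q] = [q] − [p].
This gives a 5×5 integer matrix of rank 4; reducing to Smith normal form yields diagonal entries (1,1,1,1).

Now H_k = ker ∂_k / im ∂_{k+1}, so:

  H_0: rank C_0 − rank ∂_1 = 5 − 4 = 1, and the invariant factors of ∂_1 are all 1, so H_0 ≅ Z.

H_0 = Z.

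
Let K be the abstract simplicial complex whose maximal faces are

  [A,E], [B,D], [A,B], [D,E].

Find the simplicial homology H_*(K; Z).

K has 4 vertices, 4 edges.
rank ∂_0 = 0, rank ∂_1 = 3 ⇒ b_0 = 4 − 0 − 3 = 1; all invariant factors of ∂_1 are 1 so no torsion. So H_0 = Z.
rank ∂_1 = 3, rank ∂_2 = 0 ⇒ b_1 = 4 − 3 − 0 = 1. So H_1 = Z.

H_0 ≅ Z,  H_1 ≅ Z.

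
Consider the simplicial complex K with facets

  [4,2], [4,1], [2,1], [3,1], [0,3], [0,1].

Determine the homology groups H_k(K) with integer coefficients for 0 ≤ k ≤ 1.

Fix the vertex order 0 < 1 < 2 < 3 < 4 and write every simplex with vertices in increasing order. Then dim K = 1 and the simplices of K are:

  0-simplices (5): [0], [1], [2], [3], [4]
  1-simplices (6): [0,1], [0,3], [1,2], [1,3], [1,4], [2,4]

giving chain groups C_0 ≅ Z^5, C_1 ≅ Z^6.

The boundary map ∂_1: C_1 → C_0 is given by ∂[p,q] = [q] − [p].
This gives a 5×6 integer matrix of rank 4; reducing to Smith normal form yields diagonal entries (1,1,1,1).

From H_k ≅ ker(∂_k) / im(∂_{k+1}) we obtain:

  H_0: rank C_0 − rank ∂_1 = 5 − 4 = 1, and the invariant factors of ∂_1 are all 1, so H_0 ≅ Z.
  H_1: rank ker ∂_1 − rank ∂_2 = (6 − 4) − 0 = 2, and there is no ∂_2, so H_1 ≅ Z^2.

H_0 = Z,  H_1 = Z^2.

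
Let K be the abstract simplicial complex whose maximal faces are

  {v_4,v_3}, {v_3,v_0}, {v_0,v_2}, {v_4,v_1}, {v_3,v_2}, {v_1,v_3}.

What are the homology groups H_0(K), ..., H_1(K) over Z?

H_0 = Z,  H_1 = Z^2.

Fix the vertex order v_0 < v_1 < v_2 < v_3 < v_4 and write every simplex with vertices in increasing order. Then dim K = 1 and the simplices of K are:

  0-simplices (5): [v_0], [v_1], [v_2], [v_3], [v_4]
  1-simplices (6): [v_0,v_2], [v_0,v_3], [v_1,v_3], [v_1,v_4], [v_2,v_3], [v_3,v_4]

Hence C_0 ≅ Z^5, C_1 ≅ Z^6.

The boundary map ∂_1: C_1 → C_0 maps an edge to its endpoints' difference, ∂[p,q] = q − p. For instance
  ∂[v_1,v_3] = [v_3] − [v_1].
The 5×6 boundary matrix has rank 4 and Smith normal form diag(1,1,1,1).

Now H_k = ker ∂_k / im ∂_{k+1}, so:

  H_0: rank C_0 − rank ∂_1 = 5 − 4 = 1, and the invariant factors of ∂_1 are all 1, so H_0 = Z.
  H_1: rank ker ∂_1 − rank ∂_2 = (6 − 4) − 0 = 2, and there is no ∂_2, so H_1 = Z^2.

As a check, the Euler characteristic is 5 − 6 = -1, which agrees with 1 − 2 = -1.
(K is a triangulation of a wedge of 2 circles.)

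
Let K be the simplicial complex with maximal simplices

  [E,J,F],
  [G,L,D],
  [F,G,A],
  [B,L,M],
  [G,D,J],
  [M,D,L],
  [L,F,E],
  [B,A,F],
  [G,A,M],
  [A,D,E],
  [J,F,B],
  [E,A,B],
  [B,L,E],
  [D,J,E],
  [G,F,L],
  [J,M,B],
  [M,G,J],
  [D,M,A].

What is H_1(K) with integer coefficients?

H_1 = Z ⊕ Z/2Z.

Take the total order A < B < D < E < F < G < J < L < M on the vertex set. Then K (dimension 2) consists of the simplices:

  0-simplices (9): A, B, D, E, F, G, J, L, M
  1-simplices (27): AB, AD, AE, AF, AG, AM, BE, BF, BJ, BL, BM, DE, DG, DJ, DL, DM, EF, EJ, EL, FG, FJ, FL, GJ, GL, GM, JM, LM
  2-simplices (18): ABE, ABF, ADE, ADM, AFG, AGM, BEL, BFJ, BJM, BLM, DEJ, DGJ, DGL, DLM, EFJ, EFL, FGL, GJM

Hence C_0 ≅ Z^9, C_1 ≅ Z^27, C_2 ≅ Z^18.

Boundary ∂_1: C_1 → C_0 sends each edge [p,q] (with p < q) to q − p. For instance
  ∂BE = E − B.
The 9×27 boundary matrix has rank 8 and Smith normal form diag(1,1,1,1,1,1,1,1).

The boundary map ∂_2: C_2 → C_1 sends each 2-simplex [p,q,r] to [q,r] − [p,r] + [p,q]. For instance
  ∂AFG = FG − AG + AF,
  ∂GJM = JM − GM + GJ.
The 27×18 boundary matrix has rank 18 and Smith normal form diag(1,1,1,1,1,1,1,1,1,1,1,1,1,1,1,1,1,2).

Computing H_k = (kernel of ∂_k) / (image of ∂_{k+1}):

  H_1: rank ker ∂_1 − rank ∂_2 = (27 − 8) − 18 = 1, and ∂_2 has invariant factor 2 > 1, so H_1 = Z ⊕ Z/2Z.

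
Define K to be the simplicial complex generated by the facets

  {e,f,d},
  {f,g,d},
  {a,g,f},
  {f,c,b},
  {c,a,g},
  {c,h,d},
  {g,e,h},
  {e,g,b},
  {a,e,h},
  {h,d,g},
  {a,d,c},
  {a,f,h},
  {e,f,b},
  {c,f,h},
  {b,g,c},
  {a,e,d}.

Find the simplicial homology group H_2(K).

H_2 = Z.

We work with the vertex ordering a < b < c < d < e < f < g < h. The simplices of K, each written with vertices in increasing order, are:

  0-simplices (8): a, b, c, d, e, f, g, h
  1-simplices (24): ac, ad, ae, af, ag, ah, bc, be, bf, bg, cd, cf, cg, ch, de, df, dg, dh, ef, eg, eh, fg, fh, gh
  2-simplices (16): acd, acg, ade, aeh, afg, afh, bcf, bcg, bef, beg, cdh, cfh, def, dfg, dgh, egh

giving chain groups C_0 ≅ Z^8, C_1 ≅ Z^24, C_2 ≅ Z^16.

∂_1: C_1 → C_0 sends each edge [p,q] (with p < q) to q − p. For instance
  ∂ac = c − a.
The resulting 8×24 matrix has rank 7, and its Smith normal form has invariant factors (1,1,1,1,1,1,1).

Boundary ∂_2: C_2 → C_1 acts by ∂[p,q,r] = [q,r] − [p,r] + [p,q]. For instance
  ∂beg = eg − bg + be,
  ∂dfg = fg − dg + df.
This gives a 24×16 integer matrix of rank 15; reducing to Smith normal form yields diagonal entries (1,1,1,1,1,1,1,1,1,1,1,1,1,1,1).

From H_k ≅ ker(∂_k) / im(∂_{k+1}) we obtain:

  H_2: rank ker ∂_2 − rank ∂_3 = (16 − 15) − 0 = 1, and there is no ∂_3, so H_2 = Z.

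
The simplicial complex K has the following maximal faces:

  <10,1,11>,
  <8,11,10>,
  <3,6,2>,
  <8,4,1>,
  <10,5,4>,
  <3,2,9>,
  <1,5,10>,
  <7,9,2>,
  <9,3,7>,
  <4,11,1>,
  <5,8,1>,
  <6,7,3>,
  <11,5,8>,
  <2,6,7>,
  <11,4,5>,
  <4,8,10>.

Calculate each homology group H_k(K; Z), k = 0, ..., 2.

We work with the vertex ordering 1 < 2 < 3 < 4 < 5 < 6 < 7 < 8 < 9 < 10 < 11. The simplices of K, each written with vertices in increasing order, are:

  0-simplices (11): [1], [2], [3], [4], [5], [6], [7], [8], [9], [10], [11]
  1-simplices (24): (24 of them)
  2-simplices (16): [1,4,8], [1,4,11], [1,5,8], [1,5,10], [1,10,11], [2,3,6], [2,3,9], [2,6,7], [2,7,9], [3,6,7], [3,7,9], [4,5,10], [4,5,11], [4,8,10], [5,8,11], [8,10,11]

giving chain groups C_0 ≅ Z^11, C_1 ≅ Z^24, C_2 ≅ Z^16.

∂_1: C_1 → C_0 maps an edge to its endpoints' difference, ∂[p,q] = q − p.
As a 11×24 matrix over Z this has rank 9, with invariant factors (1,1,1,1,1,1,1,1,1).

Boundary ∂_2: C_2 → C_1 acts by ∂[p,q,r] = [q,r] − [p,r] + [p,q]. For instance
  ∂[1,4,11] = [4,11] − [1,11] + [1,4],
  ∂[1,5,10] = [5,10] − [1,10] + [1,5].
The 24×16 boundary matrix has rank 15 and Smith normal form diag(1,1,1,1,1,1,1,1,1,1,1,1,1,1,2).

From H_k ≅ ker(∂_k) / im(∂_{k+1}) we obtain:

  H_0: rank C_0 − rank ∂_1 = 11 − 9 = 2, and the invariant factors of ∂_1 are all 1, so H_0 = Z^2.
  H_1: rank ker ∂_1 − rank ∂_2 = (24 − 9) − 15 = 0, and ∂_2 has invariant factor 2 > 1, so H_1 = Z_2.
  H_2: rank ker ∂_2 − rank ∂_3 = (16 − 15) − 0 = 1, and there is no ∂_3, so H_2 = Z.

H_0 ≅ Z^2,  H_1 ≅ Z_2,  H_2 ≅ Z.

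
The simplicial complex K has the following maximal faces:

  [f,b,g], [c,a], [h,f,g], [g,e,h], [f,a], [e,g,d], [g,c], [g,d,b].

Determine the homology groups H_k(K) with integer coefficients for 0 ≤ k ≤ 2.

H_0 ≅ Z,  H_1 ≅ Z,  H_2 = 0.

Order the vertices as a < b < c < d < e < f < g < h. Listing each simplex with vertices in this order, K has dimension 2 with simplices:

  0-simplices (8): a, b, c, d, e, f, g, h
  1-simplices (13): ac, af, bd, bf, bg, cg, de, dg, eg, eh, fg, fh, gh
  2-simplices (5): bdg, bfg, deg, egh, fgh

so the chain groups are C_0 ≅ Z^8, C_1 ≅ Z^13, C_2 ≅ Z^5.

The boundary map ∂_1: C_1 → C_0 sends each edge [p,q] (with p < q) to q − p. For instance
  ∂ac = c − a.
This gives a 8×13 integer matrix of rank 7; reducing to Smith normal form yields diagonal entries (1,1,1,1,1,1,1).

Boundary ∂_2: C_2 → C_1 sends each 2-simplex [p,q,r] to [q,r] − [p,r] + [p,q]. For instance
  ∂egh = gh − eh + eg,
  ∂bfg = fg − bg + bf.
As a 13×5 matrix over Z this has rank 5, with invariant factors (1,1,1,1,1).

Now H_k = ker ∂_k / im ∂_{k+1}, so:

  H_0: rank C_0 − rank ∂_1 = 8 − 7 = 1, and the invariant factors of ∂_1 are all 1, so H_0 = Z.
  H_1: rank ker ∂_1 − rank ∂_2 = (13 − 7) − 5 = 1, and the invariant factors of ∂_2 are all 1, so H_1 = Z.
  H_2: rank ker ∂_2 − rank ∂_3 = (5 − 5) − 0 = 0, and there is no ∂_3, so H_2 = 0.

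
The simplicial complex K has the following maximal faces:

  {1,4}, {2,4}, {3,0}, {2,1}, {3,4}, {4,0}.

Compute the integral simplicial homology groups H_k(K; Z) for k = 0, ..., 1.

Fix the vertex order 0 < 1 < 2 < 3 < 4 and write every simplex with vertices in increasing order. Then dim K = 1 and the simplices of K are:

  0-simplices (5): [0], [1], [2], [3], [4]
  1-simplices (6): [0,3], [0,4], [1,2], [1,4], [2,4], [3,4]

Hence C_0 ≅ Z^5, C_1 ≅ Z^6.

∂_1: C_1 → C_0 is given by ∂[p,q] = [q] − [p]. For instance
  ∂[0,4] = [4] − [0].
As a 5×6 matrix over Z this has rank 4, with invariant factors (1,1,1,1).

From H_k ≅ ker(∂_k) / im(∂_{k+1}) we obtain:

  H_0: rank C_0 − rank ∂_1 = 5 − 4 = 1, and the invariant factors of ∂_1 are all 1, so H_0 = Z.
  H_1: rank ker ∂_1 − rank ∂_2 = (6 − 4) − 0 = 2, and there is no ∂_2, so H_1 = Z^2.

H_0 ≅ Z,  H_1 ≅ Z^2.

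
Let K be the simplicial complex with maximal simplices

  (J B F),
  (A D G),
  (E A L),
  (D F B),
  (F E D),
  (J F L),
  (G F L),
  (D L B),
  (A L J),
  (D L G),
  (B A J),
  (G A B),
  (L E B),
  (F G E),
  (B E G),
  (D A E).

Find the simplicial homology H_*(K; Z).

H_0 ≅ Z,  H_1 ≅ Z^2,  H_2 ≅ Z.

K has 8 vertices, 24 edges, 16 triangles.
rank ∂_0 = 0, rank ∂_1 = 7 ⇒ b_0 = 8 − 0 − 7 = 1; all invariant factors of ∂_1 are 1 so no torsion. So H_0 = Z.
rank ∂_1 = 7, rank ∂_2 = 15 ⇒ b_1 = 24 − 7 − 15 = 2; all invariant factors of ∂_2 are 1 so no torsion. So H_1 = Z^2.
rank ∂_2 = 15, rank ∂_3 = 0 ⇒ b_2 = 16 − 15 − 0 = 1. So H_2 = Z.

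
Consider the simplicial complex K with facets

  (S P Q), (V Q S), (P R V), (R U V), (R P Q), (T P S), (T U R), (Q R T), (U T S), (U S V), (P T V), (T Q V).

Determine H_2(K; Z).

H_2 ≅ 0.

Fix the vertex order P < Q < R < S < T < U < V and write every simplex with vertices in increasing order. Then dim K = 2 and the simplices of K are:

  0-simplices (7): P, Q, R, S, T, U, V
  1-simplices (18): PQ, PR, PS, PT, PV, QR, QS, QT, QV, RT, RU, RV, ST, SU, SV, TU, TV, UV
  2-simplices (12): PQR, PQS, PRV, PST, PTV, QRT, QSV, QTV, RTU, RUV, STU, SUV

so the chain groups are C_0 ≅ Z^7, C_1 ≅ Z^18, C_2 ≅ Z^12.

∂_1: C_1 → C_0 maps an edge to its endpoints' difference, ∂[p,q] = q − p. For instance
  ∂QT = T − Q.
This gives a 7×18 integer matrix of rank 6; reducing to Smith normal form yields diagonal entries (1,1,1,1,1,1).

Boundary ∂_2: C_2 → C_1 sends each 2-simplex [p,q,r] to [q,r] − [p,r] + [p,q]. For instance
  ∂QRT = RT − QT + QR,
  ∂PTV = TV − PV + PT.
The 18×12 boundary matrix has rank 12 and Smith normal form diag(1,1,1,1,1,1,1,1,1,1,1,2).

From H_k ≅ ker(∂_k) / im(∂_{k+1}) we obtain:

  H_2: rank ker ∂_2 − rank ∂_3 = (12 − 12) − 0 = 0, and there is no ∂_3, so H_2 = 0.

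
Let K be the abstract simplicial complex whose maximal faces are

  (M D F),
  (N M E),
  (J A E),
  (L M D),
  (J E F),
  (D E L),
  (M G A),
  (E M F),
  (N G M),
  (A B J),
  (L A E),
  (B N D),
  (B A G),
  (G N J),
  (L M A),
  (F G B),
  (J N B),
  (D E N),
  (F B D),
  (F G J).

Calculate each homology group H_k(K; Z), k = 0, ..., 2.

H_0 = Z,  H_1 = Z ⊕ Z/2,  H_2 = 0.

Take the total order A < B < D < E < F < G < J < L < M < N on the vertex set. Then K (dimension 2) consists of the simplices:

  0-simplices (10): A, B, D, E, F, G, J, L, M, N
  1-simplices (30): AB, AE, AG, AJ, AL, AM, BD, BF, BG, BJ, BN, DE, DF, DL, DM, DN, EF, EJ, EL, EM, EN, FG, FJ, FM, GJ, GM, GN, JN, LM, MN
  2-simplices (20): ABG, ABJ, AEJ, AEL, AGM, ALM, BDF, BDN, BFG, BJN, DEL, DEN, DFM, DLM, EFJ, EFM, EMN, FGJ, GJN, GMN

so the chain groups are C_0 ≅ Z^10, C_1 ≅ Z^30, C_2 ≅ Z^20.

The boundary map ∂_1: C_1 → C_0 is given by ∂[p,q] = [q] − [p]. For instance
  ∂EL = L − E.
The resulting 10×30 matrix has rank 9, and its Smith normal form has invariant factors (1,1,1,1,1,1,1,1,1).

The boundary map ∂_2: C_2 → C_1 acts by ∂[p,q,r] = [q,r] − [p,r] + [p,q]. For instance
  ∂GMN = MN − GN + GM,
  ∂ABG = BG − AG + AB.
The 30×20 boundary matrix has rank 20 and Smith normal form diag(1,1,1,1,1,1,1,1,1,1,1,1,1,1,1,1,1,1,1,2).

Computing H_k = (kernel of ∂_k) / (image of ∂_{k+1}):

  H_0: rank C_0 − rank ∂_1 = 10 − 9 = 1, and the invariant factors of ∂_1 are all 1, so H_0 = Z.
  H_1: rank ker ∂_1 − rank ∂_2 = (30 − 9) − 20 = 1, and ∂_2 has invariant factor 2 > 1, so H_1 = Z ⊕ Z/2.
  H_2: rank ker ∂_2 − rank ∂_3 = (20 − 20) − 0 = 0, and there is no ∂_3, so H_2 = 0.

As a check, the Euler characteristic is 10 − 30 + 20 = 0, which agrees with 1 − 1 + 0 = 0.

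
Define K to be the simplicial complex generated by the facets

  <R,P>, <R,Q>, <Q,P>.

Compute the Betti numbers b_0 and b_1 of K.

b_0 = 1, b_1 = 1.

Order the vertices as P < Q < R. Listing each simplex with vertices in this order, K has dimension 1 with simplices:

  0-simplices (3): P, Q, R
  1-simplices (3): PQ, PR, QR

so the chain groups are C_0 ≅ Z^3, C_1 ≅ Z^3.

The boundary map ∂_1: C_1 → C_0 sends each edge [p,q] (with p < q) to q − p.
This gives a 3×3 integer matrix of rank 2; reducing to Smith normal form yields diagonal entries (1,1).

Reading off H_k = ker ∂_k / im ∂_{k+1}:

  H_0: rank C_0 − rank ∂_1 = 3 − 2 = 1, and the invariant factors of ∂_1 are all 1, so H_0 = Z.
  H_1: rank ker ∂_1 − rank ∂_2 = (3 − 2) − 0 = 1, and there is no ∂_2, so H_1 = Z.

(K is a triangulation of the circle S^1.)

Hence the Betti numbers are b_0 = 1, b_1 = 1.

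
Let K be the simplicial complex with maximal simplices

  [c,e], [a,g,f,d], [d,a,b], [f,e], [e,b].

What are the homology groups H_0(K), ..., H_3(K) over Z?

H_0 ≅ Z,  H_1 ≅ Z,  H_2 = 0,  H_3 = 0.

We work with the vertex ordering a < b < c < d < e < f < g. The simplices of K, each written with vertices in increasing order, are:

  0-simplices (7): a, b, c, d, e, f, g
  1-simplices (11): ab, ad, af, ag, bd, be, ce, df, dg, ef, fg
  2-simplices (5): abd, adf, adg, afg, dfg
  3-simplices (1): adfg

giving chain groups C_0 ≅ Z^7, C_1 ≅ Z^11, C_2 ≅ Z^5, C_3 ≅ Z^1.

Boundary ∂_1: C_1 → C_0 is given by ∂[p,q] = [q] − [p].
The resulting 7×11 matrix has rank 6, and its Smith normal form has invariant factors (1,1,1,1,1,1).

∂_2: C_2 → C_1 maps a triangle to the signed sum of its edges. For instance
  ∂adf = df − af + ad,
  ∂afg = fg − ag + af.
The resulting 11×5 matrix has rank 4, and its Smith normal form has invariant factors (1,1,1,1).

∂_3: C_3 → C_2 sends each 3-simplex σ to the alternating sum Σ_i (−1)^i (σ with its i-th vertex removed). For instance
  ∂adfg = dfg − afg + adg − adf.
As a 5×1 matrix over Z this has rank 1, with invariant factors (1).

From H_k ≅ ker(∂_k) / im(∂_{k+1}) we obtain:

  H_0: rank C_0 − rank ∂_1 = 7 − 6 = 1, and the invariant factors of ∂_1 are all 1, so H_0 = Z.
  H_1: rank ker ∂_1 − rank ∂_2 = (11 − 6) − 4 = 1, and the invariant factors of ∂_2 are all 1, so H_1 = Z.
  H_2: rank ker ∂_2 − rank ∂_3 = (5 − 4) − 1 = 0, and the invariant factors of ∂_3 are all 1, so H_2 = 0.
  H_3: rank ker ∂_3 − rank ∂_4 = (1 − 1) − 0 = 0, and there is no ∂_4, so H_3 = 0.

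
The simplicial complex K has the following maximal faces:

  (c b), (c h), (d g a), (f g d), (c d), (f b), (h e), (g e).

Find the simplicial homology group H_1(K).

H_1 = Z^2.

Order the vertices as a < b < c < d < e < f < g < h. Listing each simplex with vertices in this order, K has dimension 2 with simplices:

  0-simplices (8): a, b, c, d, e, f, g, h
  1-simplices (11): ad, ag, bc, bf, cd, ch, df, dg, eg, eh, fg
  2-simplices (2): adg, dfg

Hence C_0 ≅ Z^8, C_1 ≅ Z^11, C_2 ≅ Z^2.

∂_1: C_1 → C_0 maps an edge to its endpoints' difference, ∂[p,q] = q − p. For instance
  ∂dg = g − d.
As a 8×11 matrix over Z this has rank 7, with invariant factors (1,1,1,1,1,1,1).

Boundary ∂_2: C_2 → C_1 sends each 2-simplex [p,q,r] to [q,r] − [p,r] + [p,q]. For instance
  ∂adg = dg − ag + ad,
  ∂dfg = fg − dg + df.
As a 11×2 matrix over Z this has rank 2, with invariant factors (1,1).

From H_k ≅ ker(∂_k) / im(∂_{k+1}) we obtain:

  H_1: rank ker ∂_1 − rank ∂_2 = (11 − 7) − 2 = 2, and the invariant factors of ∂_2 are all 1, so H_1 = Z^2.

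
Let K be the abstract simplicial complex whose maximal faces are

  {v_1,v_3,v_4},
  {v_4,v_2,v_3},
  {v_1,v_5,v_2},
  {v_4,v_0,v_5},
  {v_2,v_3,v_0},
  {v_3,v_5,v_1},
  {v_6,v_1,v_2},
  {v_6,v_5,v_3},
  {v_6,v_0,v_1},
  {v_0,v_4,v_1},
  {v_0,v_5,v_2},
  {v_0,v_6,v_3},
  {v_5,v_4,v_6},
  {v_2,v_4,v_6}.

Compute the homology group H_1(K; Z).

H_1 ≅ Z^2.

Order the vertices as v_0 < v_1 < v_2 < v_3 < v_4 < v_5 < v_6. Listing each simplex with vertices in this order, K has dimension 2 with simplices:

  0-simplices (7): [v_0], [v_1], [v_2], [v_3], [v_4], [v_5], [v_6]
  1-simplices (21): (21 of them)
  2-simplices (14): (14 of them)

giving chain groups C_0 ≅ Z^7, C_1 ≅ Z^21, C_2 ≅ Z^14.

The boundary map ∂_1: C_1 → C_0 maps an edge to its endpoints' difference, ∂[p,q] = q − p. For instance
  ∂[v_4,v_5] = [v_5] − [v_4].
As a 7×21 matrix over Z this has rank 6, with invariant factors (1,1,1,1,1,1).

Boundary ∂_2: C_2 → C_1 maps a triangle to the signed sum of its edges. For instance
  ∂[v_3,v_5,v_6] = [v_5,v_6] − [v_3,v_6] + [v_3,v_5],
  ∂[v_0,v_2,v_5] = [v_2,v_5] − [v_0,v_5] + [v_0,v_2].
The 21×14 boundary matrix has rank 13 and Smith normal form diag(1,1,1,1,1,1,1,1,1,1,1,1,1).

Computing H_k = (kernel of ∂_k) / (image of ∂_{k+1}):

  H_1: rank ker ∂_1 − rank ∂_2 = (21 − 6) − 13 = 2, and the invariant factors of ∂_2 are all 1, so H_1 ≅ Z^2.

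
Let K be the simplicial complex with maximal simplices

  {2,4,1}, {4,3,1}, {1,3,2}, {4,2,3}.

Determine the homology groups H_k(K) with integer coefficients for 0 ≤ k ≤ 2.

H_0 ≅ Z,  H_1 = 0,  H_2 ≅ Z.

We work with the vertex ordering 1 < 2 < 3 < 4. The simplices of K, each written with vertices in increasing order, are:

  0-simplices (4): [1], [2], [3], [4]
  1-simplices (6): [1,2], [1,3], [1,4], [2,3], [2,4], [3,4]
  2-simplices (4): [1,2,3], [1,2,4], [1,3,4], [2,3,4]

giving chain groups C_0 ≅ Z^4, C_1 ≅ Z^6, C_2 ≅ Z^4.

The boundary map ∂_1: C_1 → C_0 maps an edge to its endpoints' difference, ∂[p,q] = q − p.
The resulting 4×6 matrix has rank 3, and its Smith normal form has invariant factors (1,1,1).

Boundary ∂_2: C_2 → C_1 acts by ∂[p,q,r] = [q,r] − [p,r] + [p,q]. For instance
  ∂[2,3,4] = [3,4] − [2,4] + [2,3],
  ∂[1,2,3] = [2,3] − [1,3] + [1,2].
The 6×4 boundary matrix has rank 3 and Smith normal form diag(1,1,1).

Computing H_k = (kernel of ∂_k) / (image of ∂_{k+1}):

  H_0: rank C_0 − rank ∂_1 = 4 − 3 = 1, and the invariant factors of ∂_1 are all 1, so H_0 ≅ Z.
  H_1: rank ker ∂_1 − rank ∂_2 = (6 − 3) − 3 = 0, and the invariant factors of ∂_2 are all 1, so H_1 ≅ 0.
  H_2: rank ker ∂_2 − rank ∂_3 = (4 − 3) − 0 = 1, and there is no ∂_3, so H_2 ≅ Z.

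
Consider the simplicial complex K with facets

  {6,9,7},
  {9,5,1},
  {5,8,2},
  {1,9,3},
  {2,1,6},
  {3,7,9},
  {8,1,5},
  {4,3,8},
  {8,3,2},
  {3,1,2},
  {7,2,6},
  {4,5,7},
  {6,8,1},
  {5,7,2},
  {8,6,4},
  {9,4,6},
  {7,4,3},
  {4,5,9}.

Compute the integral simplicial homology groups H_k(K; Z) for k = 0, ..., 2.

Order the vertices as 1 < 2 < 3 < 4 < 5 < 6 < 7 < 8 < 9. Listing each simplex with vertices in this order, K has dimension 2 with simplices:

  0-simplices (9): [1], [2], [3], [4], [5], [6], [7], [8], [9]
  1-simplices (27): (27 of them)
  2-simplices (18): [1,2,3], [1,2,6], [1,3,9], [1,5,8], [1,5,9], [1,6,8], [2,3,8], [2,5,7], [2,5,8], [2,6,7], [3,4,7], [3,4,8], [3,7,9], [4,5,7], [4,5,9], [4,6,8], [4,6,9], [6,7,9]

Hence C_0 ≅ Z^9, C_1 ≅ Z^27, C_2 ≅ Z^18.

∂_1: C_1 → C_0 maps an edge to its endpoints' difference, ∂[p,q] = q − p. For instance
  ∂[5,9] = [9] − [5].
The 9×27 boundary matrix has rank 8 and Smith normal form diag(1,1,1,1,1,1,1,1).

∂_2: C_2 → C_1 maps a triangle to the signed sum of its edges. For instance
  ∂[6,7,9] = [7,9] − [6,9] + [6,7],
  ∂[3,4,7] = [4,7] − [3,7] + [3,4].
As a 27×18 matrix over Z this has rank 18, with invariant factors (1,1,1,1,1,1,1,1,1,1,1,1,1,1,1,1,1,2).

Computing H_k = (kernel of ∂_k) / (image of ∂_{k+1}):

  H_0: rank C_0 − rank ∂_1 = 9 − 8 = 1, and the invariant factors of ∂_1 are all 1, so H_0 = Z.
  H_1: rank ker ∂_1 − rank ∂_2 = (27 − 8) − 18 = 1, and ∂_2 has invariant factor 2 > 1, so H_1 = Z ⊕ Z/2.
  H_2: rank ker ∂_2 − rank ∂_3 = (18 − 18) − 0 = 0, and there is no ∂_3, so H_2 = 0.

H_0 ≅ Z,  H_1 ≅ Z ⊕ Z/2,  H_2 = 0.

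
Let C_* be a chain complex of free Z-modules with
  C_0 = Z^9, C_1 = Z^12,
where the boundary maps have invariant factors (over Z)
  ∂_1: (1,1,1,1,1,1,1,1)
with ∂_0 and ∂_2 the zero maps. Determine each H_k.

H_0: b_0 = 9 − 0 − 8 = 1; torsion from ∂_1 factors > 1: none. So H_0 ≅ Z.
H_1: b_1 = 12 − 8 − 0 = 4; torsion from ∂_2 factors > 1: none. So H_1 ≅ Z^4.

H_0 ≅ Z,  H_1 ≅ Z^4.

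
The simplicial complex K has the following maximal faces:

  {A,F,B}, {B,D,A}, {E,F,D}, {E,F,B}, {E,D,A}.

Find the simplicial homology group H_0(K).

Fix the vertex order A < B < D < E < F and write every simplex with vertices in increasing order. Then dim K = 2 and the simplices of K are:

  0-simplices (5): A, B, D, E, F
  1-simplices (10): AB, AD, AE, AF, BD, BE, BF, DE, DF, EF
  2-simplices (5): ABD, ABF, ADE, BEF, DEF

so the chain groups are C_0 ≅ Z^5, C_1 ≅ Z^10, C_2 ≅ Z^5.

∂_1: C_1 → C_0 sends each edge [p,q] (with p < q) to q − p. For instance
  ∂AD = D − A.
This gives a 5×10 integer matrix of rank 4; reducing to Smith normal form yields diagonal entries (1,1,1,1).

Boundary ∂_2: C_2 → C_1 acts by ∂[p,q,r] = [q,r] − [p,r] + [p,q]. For instance
  ∂BEF = EF − BF + BE,
  ∂ABD = BD − AD + AB.
This gives a 10×5 integer matrix of rank 5; reducing to Smith normal form yields diagonal entries (1,1,1,1,1).

Now H_k = ker ∂_k / im ∂_{k+1}, so:

  H_0: rank C_0 − rank ∂_1 = 5 − 4 = 1, and the invariant factors of ∂_1 are all 1, so H_0 ≅ Z.

(K is a triangulation of the Möbius band.)

H_0 = Z.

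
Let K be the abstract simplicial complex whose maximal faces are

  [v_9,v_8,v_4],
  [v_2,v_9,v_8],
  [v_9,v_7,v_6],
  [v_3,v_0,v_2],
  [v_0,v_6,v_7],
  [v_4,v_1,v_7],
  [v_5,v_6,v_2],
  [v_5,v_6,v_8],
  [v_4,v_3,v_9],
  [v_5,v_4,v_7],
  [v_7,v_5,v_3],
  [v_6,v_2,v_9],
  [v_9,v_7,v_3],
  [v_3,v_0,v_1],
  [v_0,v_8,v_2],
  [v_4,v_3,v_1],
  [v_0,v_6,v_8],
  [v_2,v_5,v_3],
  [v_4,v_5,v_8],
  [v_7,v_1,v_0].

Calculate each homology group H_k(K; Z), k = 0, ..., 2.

H_0 ≅ Z,  H_1 ≅ Z × Z/2,  H_2 = 0.

Order the vertices as v_0 < v_1 < v_2 < v_3 < v_4 < v_5 < v_6 < v_7 < v_8 < v_9. Listing each simplex with vertices in this order, K has dimension 2 with simplices:

  0-simplices (10): [v_0], [v_1], [v_2], [v_3], [v_4], [v_5], [v_6], [v_7], [v_8], [v_9]
  1-simplices (30): (30 of them)
  2-simplices (20): (20 of them)

Hence C_0 ≅ Z^10, C_1 ≅ Z^30, C_2 ≅ Z^20.

The boundary map ∂_1: C_1 → C_0 maps an edge to its endpoints' difference, ∂[p,q] = q − p. For instance
  ∂[v_4,v_7] = [v_7] − [v_4].
As a 10×30 matrix over Z this has rank 9, with invariant factors (1,1,1,1,1,1,1,1,1).

The boundary map ∂_2: C_2 → C_1 acts by ∂[p,q,r] = [q,r] − [p,r] + [p,q]. For instance
  ∂[v_0,v_6,v_7] = [v_6,v_7] − [v_0,v_7] + [v_0,v_6],
  ∂[v_4,v_8,v_9] = [v_8,v_9] − [v_4,v_9] + [v_4,v_8].
The resulting 30×20 matrix has rank 20, and its Smith normal form has invariant factors (1,1,1,1,1,1,1,1,1,1,1,1,1,1,1,1,1,1,1,2).

From H_k ≅ ker(∂_k) / im(∂_{k+1}) we obtain:

  H_0: rank C_0 − rank ∂_1 = 10 − 9 = 1, and the invariant factors of ∂_1 are all 1, so H_0 ≅ Z.
  H_1: rank ker ∂_1 − rank ∂_2 = (30 − 9) − 20 = 1, and ∂_2 has invariant factor 2 > 1, so H_1 ≅ Z × Z/2.
  H_2: rank ker ∂_2 − rank ∂_3 = (20 − 20) − 0 = 0, and there is no ∂_3, so H_2 ≅ 0.

As a check, the Euler characteristic is 10 − 30 + 20 = 0, which agrees with 1 − 1 + 0 = 0.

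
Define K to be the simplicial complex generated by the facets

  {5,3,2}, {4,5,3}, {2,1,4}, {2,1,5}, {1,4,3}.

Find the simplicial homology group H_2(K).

H_2 ≅ 0.

Order the vertices as 1 < 2 < 3 < 4 < 5. Listing each simplex with vertices in this order, K has dimension 2 with simplices:

  0-simplices (5): [1], [2], [3], [4], [5]
  1-simplices (10): [1,2], [1,3], [1,4], [1,5], [2,3], [2,4], [2,5], [3,4], [3,5], [4,5]
  2-simplices (5): [1,2,4], [1,2,5], [1,3,4], [2,3,5], [3,4,5]

Hence C_0 ≅ Z^5, C_1 ≅ Z^10, C_2 ≅ Z^5.

The boundary map ∂_1: C_1 → C_0 maps an edge to its endpoints' difference, ∂[p,q] = q − p.
This gives a 5×10 integer matrix of rank 4; reducing to Smith normal form yields diagonal entries (1,1,1,1).

∂_2: C_2 → C_1 sends each 2-simplex [p,q,r] to [q,r] − [p,r] + [p,q]. For instance
  ∂[3,4,5] = [4,5] − [3,5] + [3,4],
  ∂[2,3,5] = [3,5] − [2,5] + [2,3].
As a 10×5 matrix over Z this has rank 5, with invariant factors (1,1,1,1,1).

Now H_k = ker ∂_k / im ∂_{k+1}, so:

  H_2: rank ker ∂_2 − rank ∂_3 = (5 − 5) − 0 = 0, and there is no ∂_3, so H_2 ≅ 0.

(K is a triangulation of the Möbius band.)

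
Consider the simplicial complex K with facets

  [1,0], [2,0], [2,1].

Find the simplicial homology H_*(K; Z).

We work with the vertex ordering 0 < 1 < 2. The simplices of K, each written with vertices in increasing order, are:

  0-simplices (3): [0], [1], [2]
  1-simplices (3): [0,1], [0,2], [1,2]

so the chain groups are C_0 ≅ Z^3, C_1 ≅ Z^3.

Boundary ∂_1: C_1 → C_0 sends each edge [p,q] (with p < q) to q − p. For instance
  ∂[0,1] = [1] − [0].
This gives a 3×3 integer matrix of rank 2; reducing to Smith normal form yields diagonal entries (1,1).

From H_k ≅ ker(∂_k) / im(∂_{k+1}) we obtain:

  H_0: rank C_0 − rank ∂_1 = 3 − 2 = 1, and the invariant factors of ∂_1 are all 1, so H_0 = Z.
  H_1: rank ker ∂_1 − rank ∂_2 = (3 − 2) − 0 = 1, and there is no ∂_2, so H_1 = Z.

As a check, the Euler characteristic is 3 − 3 = 0, which agrees with 1 − 1 = 0.
(K is a triangulation of the circle S^1.)

H_0 = Z,  H_1 = Z.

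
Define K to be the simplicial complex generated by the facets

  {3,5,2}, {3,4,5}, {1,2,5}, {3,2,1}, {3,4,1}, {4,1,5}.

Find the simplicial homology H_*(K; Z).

Fix the vertex order 1 < 2 < 3 < 4 < 5 and write every simplex with vertices in increasing order. Then dim K = 2 and the simplices of K are:

  0-simplices (5): [1], [2], [3], [4], [5]
  1-simplices (9): [1,2], [1,3], [1,4], [1,5], [2,3], [2,5], [3,4], [3,5], [4,5]
  2-simplices (6): [1,2,3], [1,2,5], [1,3,4], [1,4,5], [2,3,5], [3,4,5]

Hence C_0 ≅ Z^5, C_1 ≅ Z^9, C_2 ≅ Z^6.

Boundary ∂_1: C_1 → C_0 maps an edge to its endpoints' difference, ∂[p,q] = q − p. For instance
  ∂[1,2] = [2] − [1].
This gives a 5×9 integer matrix of rank 4; reducing to Smith normal form yields diagonal entries (1,1,1,1).

∂_2: C_2 → C_1 acts by ∂[p,q,r] = [q,r] − [p,r] + [p,q]. For instance
  ∂[3,4,5] = [4,5] − [3,5] + [3,4],
  ∂[1,2,5] = [2,5] − [1,5] + [1,2].
As a 9×6 matrix over Z this has rank 5, with invariant factors (1,1,1,1,1).

Reading off H_k = ker ∂_k / im ∂_{k+1}:

  H_0: rank C_0 − rank ∂_1 = 5 − 4 = 1, and the invariant factors of ∂_1 are all 1, so H_0 ≅ Z.
  H_1: rank ker ∂_1 − rank ∂_2 = (9 − 4) − 5 = 0, and the invariant factors of ∂_2 are all 1, so H_1 ≅ 0.
  H_2: rank ker ∂_2 − rank ∂_3 = (6 − 5) − 0 = 1, and there is no ∂_3, so H_2 ≅ Z.

H_0 = Z,  H_1 = 0,  H_2 = Z.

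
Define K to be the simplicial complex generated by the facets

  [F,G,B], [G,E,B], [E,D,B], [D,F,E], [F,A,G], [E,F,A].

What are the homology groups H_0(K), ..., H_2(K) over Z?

H_0 = Z,  H_1 = Z,  H_2 = 0.

K has 6 vertices, 12 edges, 6 triangles.
rank ∂_0 = 0, rank ∂_1 = 5 ⇒ b_0 = 6 − 0 − 5 = 1; all invariant factors of ∂_1 are 1 so no torsion. So H_0 ≅ Z.
rank ∂_1 = 5, rank ∂_2 = 6 ⇒ b_1 = 12 − 5 − 6 = 1; all invariant factors of ∂_2 are 1 so no torsion. So H_1 ≅ Z.
rank ∂_2 = 6, rank ∂_3 = 0 ⇒ b_2 = 6 − 6 − 0 = 0. So H_2 ≅ 0.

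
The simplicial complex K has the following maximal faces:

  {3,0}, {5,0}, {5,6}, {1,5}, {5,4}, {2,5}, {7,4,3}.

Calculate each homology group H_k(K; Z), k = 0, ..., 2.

Fix the vertex order 0 < 1 < 2 < 3 < 4 < 5 < 6 < 7 and write every simplex with vertices in increasing order. Then dim K = 2 and the simplices of K are:

  0-simplices (8): [0], [1], [2], [3], [4], [5], [6], [7]
  1-simplices (9): [0,3], [0,5], [1,5], [2,5], [3,4], [3,7], [4,5], [4,7], [5,6]
  2-simplices (1): [3,4,7]

Hence C_0 ≅ Z^8, C_1 ≅ Z^9, C_2 ≅ Z^1.

∂_1: C_1 → C_0 maps an edge to its endpoints' difference, ∂[p,q] = q − p. For instance
  ∂[5,6] = [6] − [5].
The resulting 8×9 matrix has rank 7, and its Smith normal form has invariant factors (1,1,1,1,1,1,1).

Boundary ∂_2: C_2 → C_1 maps a triangle to the signed sum of its edges. For instance
  ∂[3,4,7] = [4,7] − [3,7] + [3,4].
The 9×1 boundary matrix has rank 1 and Smith normal form diag(1).

From H_k ≅ ker(∂_k) / im(∂_{k+1}) we obtain:

  H_0: rank C_0 − rank ∂_1 = 8 − 7 = 1, and the invariant factors of ∂_1 are all 1, so H_0 ≅ Z.
  H_1: rank ker ∂_1 − rank ∂_2 = (9 − 7) − 1 = 1, and the invariant factors of ∂_2 are all 1, so H_1 ≅ Z.
  H_2: rank ker ∂_2 − rank ∂_3 = (1 − 1) − 0 = 0, and there is no ∂_3, so H_2 ≅ 0.

H_0 ≅ Z,  H_1 ≅ Z,  H_2 = 0.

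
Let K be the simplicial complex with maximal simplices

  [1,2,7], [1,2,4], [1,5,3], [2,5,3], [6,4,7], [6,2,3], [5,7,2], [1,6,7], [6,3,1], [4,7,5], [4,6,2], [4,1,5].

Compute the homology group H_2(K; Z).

We work with the vertex ordering 1 < 2 < 3 < 4 < 5 < 6 < 7. The simplices of K, each written with vertices in increasing order, are:

  0-simplices (7): [1], [2], [3], [4], [5], [6], [7]
  1-simplices (18): [1,2], [1,3], [1,4], [1,5], [1,6], [1,7], [2,3], [2,4], [2,5], [2,6], [2,7], [3,5], [3,6], [4,5], [4,6], [4,7], [5,7], [6,7]
  2-simplices (12): [1,2,4], [1,2,7], [1,3,5], [1,3,6], [1,4,5], [1,6,7], [2,3,5], [2,3,6], [2,4,6], [2,5,7], [4,5,7], [4,6,7]

Hence C_0 ≅ Z^7, C_1 ≅ Z^18, C_2 ≅ Z^12.

The boundary map ∂_1: C_1 → C_0 maps an edge to its endpoints' difference, ∂[p,q] = q − p. For instance
  ∂[1,4] = [4] − [1].
The 7×18 boundary matrix has rank 6 and Smith normal form diag(1,1,1,1,1,1).

Boundary ∂_2: C_2 → C_1 sends each 2-simplex [p,q,r] to [q,r] − [p,r] + [p,q]. For instance
  ∂[1,4,5] = [4,5] − [1,5] + [1,4],
  ∂[2,5,7] = [5,7] − [2,7] + [2,5].
This gives a 18×12 integer matrix of rank 12; reducing to Smith normal form yields diagonal entries (1,1,1,1,1,1,1,1,1,1,1,2).

From H_k ≅ ker(∂_k) / im(∂_{k+1}) we obtain:

  H_2: rank ker ∂_2 − rank ∂_3 = (12 − 12) − 0 = 0, and there is no ∂_3, so H_2 = 0.

H_2 = 0.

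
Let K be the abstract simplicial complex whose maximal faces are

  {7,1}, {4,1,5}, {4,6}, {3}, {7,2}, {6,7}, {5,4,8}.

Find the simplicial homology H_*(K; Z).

H_0 ≅ Z^2,  H_1 ≅ Z,  H_2 = 0.

Fix the vertex order 1 < 2 < 3 < 4 < 5 < 6 < 7 < 8 and write every simplex with vertices in increasing order. Then dim K = 2 and the simplices of K are:

  0-simplices (8): [1], [2], [3], [4], [5], [6], [7], [8]
  1-simplices (9): [1,4], [1,5], [1,7], [2,7], [4,5], [4,6], [4,8], [5,8], [6,7]
  2-simplices (2): [1,4,5], [4,5,8]

so the chain groups are C_0 ≅ Z^8, C_1 ≅ Z^9, C_2 ≅ Z^2.

Boundary ∂_1: C_1 → C_0 maps an edge to its endpoints' difference, ∂[p,q] = q − p.
The 8×9 boundary matrix has rank 6 and Smith normal form diag(1,1,1,1,1,1).

∂_2: C_2 → C_1 maps a triangle to the signed sum of its edges. For instance
  ∂[1,4,5] = [4,5] − [1,5] + [1,4],
  ∂[4,5,8] = [5,8] − [4,8] + [4,5].
The 9×2 boundary matrix has rank 2 and Smith normal form diag(1,1).

From H_k ≅ ker(∂_k) / im(∂_{k+1}) we obtain:

  H_0: rank C_0 − rank ∂_1 = 8 − 6 = 2, and the invariant factors of ∂_1 are all 1, so H_0 = Z^2.
  H_1: rank ker ∂_1 − rank ∂_2 = (9 − 6) − 2 = 1, and the invariant factors of ∂_2 are all 1, so H_1 = Z.
  H_2: rank ker ∂_2 − rank ∂_3 = (2 − 2) − 0 = 0, and there is no ∂_3, so H_2 = 0.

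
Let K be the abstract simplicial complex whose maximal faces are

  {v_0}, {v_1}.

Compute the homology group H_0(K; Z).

We work with the vertex ordering v_0 < v_1. The simplices of K, each written with vertices in increasing order, are:

  0-simplices (2): [v_0], [v_1]

Hence C_0 ≅ Z^2.

Computing H_k = (kernel of ∂_k) / (image of ∂_{k+1}):

  H_0: rank C_0 − rank ∂_1 = 2 − 0 = 2, and there is no ∂_1, so H_0 ≅ Z^2.

(K is a triangulation of a set of 2 points.)

H_0 ≅ Z^2.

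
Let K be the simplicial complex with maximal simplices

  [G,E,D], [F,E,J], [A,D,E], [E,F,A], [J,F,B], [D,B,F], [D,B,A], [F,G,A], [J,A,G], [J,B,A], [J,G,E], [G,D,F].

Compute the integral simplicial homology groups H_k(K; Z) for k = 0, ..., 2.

Fix the vertex order A < B < D < E < F < G < J and write every simplex with vertices in increasing order. Then dim K = 2 and the simplices of K are:

  0-simplices (7): A, B, D, E, F, G, J
  1-simplices (18): AB, AD, AE, AF, AG, AJ, BD, BF, BJ, DE, DF, DG, EF, EG, EJ, FG, FJ, GJ
  2-simplices (12): ABD, ABJ, ADE, AEF, AFG, AGJ, BDF, BFJ, DEG, DFG, EFJ, EGJ

so the chain groups are C_0 ≅ Z^7, C_1 ≅ Z^18, C_2 ≅ Z^12.

∂_1: C_1 → C_0 is given by ∂[p,q] = [q] − [p]. For instance
  ∂EG = G − E.
As a 7×18 matrix over Z this has rank 6, with invariant factors (1,1,1,1,1,1).

∂_2: C_2 → C_1 acts by ∂[p,q,r] = [q,r] − [p,r] + [p,q]. For instance
  ∂BDF = DF − BF + BD,
  ∂DFG = FG − DG + DF.
The 18×12 boundary matrix has rank 12 and Smith normal form diag(1,1,1,1,1,1,1,1,1,1,1,2).

Reading off H_k = ker ∂_k / im ∂_{k+1}:

  H_0: rank C_0 − rank ∂_1 = 7 − 6 = 1, and the invariant factors of ∂_1 are all 1, so H_0 = Z.
  H_1: rank ker ∂_1 − rank ∂_2 = (18 − 6) − 12 = 0, and ∂_2 has invariant factor 2 > 1, so H_1 = Z/2Z.
  H_2: rank ker ∂_2 − rank ∂_3 = (12 − 12) − 0 = 0, and there is no ∂_3, so H_2 = 0.

As a check, the Euler characteristic is 7 − 18 + 12 = 1, which agrees with 1 − 0 + 0 = 1.

H_0 = Z,  H_1 = Z/2Z,  H_2 = 0.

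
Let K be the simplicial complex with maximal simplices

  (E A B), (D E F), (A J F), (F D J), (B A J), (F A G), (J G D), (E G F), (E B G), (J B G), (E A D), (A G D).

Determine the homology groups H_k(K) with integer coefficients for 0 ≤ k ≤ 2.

H_0 ≅ Z,  H_1 ≅ Z/2,  H_2 = 0.

Order the vertices as A < B < D < E < F < G < J. Listing each simplex with vertices in this order, K has dimension 2 with simplices:

  0-simplices (7): A, B, D, E, F, G, J
  1-simplices (18): AB, AD, AE, AF, AG, AJ, BE, BG, BJ, DE, DF, DG, DJ, EF, EG, FG, FJ, GJ
  2-simplices (12): ABE, ABJ, ADE, ADG, AFG, AFJ, BEG, BGJ, DEF, DFJ, DGJ, EFG

Hence C_0 ≅ Z^7, C_1 ≅ Z^18, C_2 ≅ Z^12.

Boundary ∂_1: C_1 → C_0 is given by ∂[p,q] = [q] − [p]. For instance
  ∂FG = G − F.
The resulting 7×18 matrix has rank 6, and its Smith normal form has invariant factors (1,1,1,1,1,1).

The boundary map ∂_2: C_2 → C_1 acts by ∂[p,q,r] = [q,r] − [p,r] + [p,q]. For instance
  ∂BGJ = GJ − BJ + BG,
  ∂DEF = EF − DF + DE.
The 18×12 boundary matrix has rank 12 and Smith normal form diag(1,1,1,1,1,1,1,1,1,1,1,2).

Now H_k = ker ∂_k / im ∂_{k+1}, so:

  H_0: rank C_0 − rank ∂_1 = 7 − 6 = 1, and the invariant factors of ∂_1 are all 1, so H_0 = Z.
  H_1: rank ker ∂_1 − rank ∂_2 = (18 − 6) − 12 = 0, and ∂_2 has invariant factor 2 > 1, so H_1 = Z/2.
  H_2: rank ker ∂_2 − rank ∂_3 = (12 − 12) − 0 = 0, and there is no ∂_3, so H_2 = 0.

(K is a triangulation of the real projective plane RP^2.)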